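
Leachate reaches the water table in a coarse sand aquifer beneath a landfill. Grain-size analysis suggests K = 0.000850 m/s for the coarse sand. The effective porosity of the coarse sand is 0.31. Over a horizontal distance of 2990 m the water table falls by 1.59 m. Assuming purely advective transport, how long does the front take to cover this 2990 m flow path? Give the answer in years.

Convert K: 0.000850 m/s × 86400 = 73.44 m/day.
Hydraulic gradient i = Δh / L = 1.59 / 2990 = 0.0005318.
Darcy flux q = K · i = 73.44 × 0.0005318 = 0.03905 m/day.
Seepage velocity v = q / n_e = 0.03905 / 0.31 = 0.1260 m/day.
Travel time t = L / v = 2990 / 0.1260 = 23734 days = 64.98 years.

65.0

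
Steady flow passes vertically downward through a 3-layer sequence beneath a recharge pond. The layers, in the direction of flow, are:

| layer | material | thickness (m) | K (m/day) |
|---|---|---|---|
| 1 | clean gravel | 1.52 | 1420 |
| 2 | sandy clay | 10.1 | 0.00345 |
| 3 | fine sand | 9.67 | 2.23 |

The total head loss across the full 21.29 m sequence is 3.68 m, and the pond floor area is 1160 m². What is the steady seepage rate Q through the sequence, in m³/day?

Flow is perpendicular to layering, so the layers act in series and the equivalent K is the thickness-weighted harmonic mean.
Total thickness L = 1.52 + 10.1 + 9.67 = 21.29 m.
Σ(b_i/K_i) = 1.52/1420 + 10.1/0.00345 + 9.67/2.23 = 2932 d.
K_eq = L / Σ(b_i/K_i) = 21.29 / 2932 = 0.007262 m/day.
Q = K_eq · A · (Δh/L) = 0.007262 × 1160 × (3.68/21.29) = 1.456 m³/day.

1.46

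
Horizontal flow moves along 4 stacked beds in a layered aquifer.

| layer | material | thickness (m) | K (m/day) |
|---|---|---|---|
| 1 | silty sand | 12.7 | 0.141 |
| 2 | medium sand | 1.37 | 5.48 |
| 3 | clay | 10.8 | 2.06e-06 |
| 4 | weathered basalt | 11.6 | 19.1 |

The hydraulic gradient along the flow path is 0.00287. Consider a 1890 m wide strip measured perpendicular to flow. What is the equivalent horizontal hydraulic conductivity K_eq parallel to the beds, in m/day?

6.33

Flow is parallel to layering, so each bed carries its own Darcy discharge and the transmissivities add.
Σ(K_i·b_i) = 0.141×12.7 + 5.48×1.37 + 2.06e-06×10.8 + 19.1×11.6 = 230.9 m²/day.
Total thickness b = 36.47 m, so K_eq = Σ(K_i·b_i)/b = 6.330 m/day.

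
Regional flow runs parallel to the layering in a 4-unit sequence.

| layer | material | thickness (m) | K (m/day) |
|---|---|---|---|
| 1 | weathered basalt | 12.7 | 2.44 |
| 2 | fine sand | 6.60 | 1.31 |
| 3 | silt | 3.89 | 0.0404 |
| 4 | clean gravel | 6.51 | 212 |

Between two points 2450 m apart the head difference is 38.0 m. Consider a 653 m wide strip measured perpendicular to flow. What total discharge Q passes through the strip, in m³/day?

Flow is parallel to layering, so each bed carries its own Darcy discharge and the transmissivities add.
Σ(K_i·b_i) = 2.44×12.7 + 1.31×6.60 + 0.0404×3.89 + 212×6.51 = 1420 m²/day.
Hydraulic gradient i = Δh / L = 38.0 / 2450 = 0.01551.
Q = Σ(K_i·b_i) · W · i = 1420 × 653 × 0.01551 = 14381 m³/day.

14400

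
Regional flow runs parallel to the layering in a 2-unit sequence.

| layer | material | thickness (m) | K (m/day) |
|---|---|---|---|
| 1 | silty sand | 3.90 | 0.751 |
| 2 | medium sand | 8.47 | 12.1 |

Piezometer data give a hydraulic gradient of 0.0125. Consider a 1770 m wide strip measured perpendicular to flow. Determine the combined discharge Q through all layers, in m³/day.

Flow is parallel to layering, so each bed carries its own Darcy discharge and the transmissivities add.
Σ(K_i·b_i) = 0.751×3.90 + 12.1×8.47 = 105.4 m²/day.
Hydraulic gradient i = 0.0125.
Q = Σ(K_i·b_i) · W · i = 105.4 × 1770 × 0.01250 = 2332 m³/day.

2330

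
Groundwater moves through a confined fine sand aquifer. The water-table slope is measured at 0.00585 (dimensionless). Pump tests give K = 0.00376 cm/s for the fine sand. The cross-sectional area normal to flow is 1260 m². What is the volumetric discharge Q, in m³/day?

23.9

Convert K: 0.00376 cm/s × 864 = 3.249 m/day.
Hydraulic gradient i = 0.00585.
Darcy's law: Q = K · A · i = 3.249 × 1260 × 0.005850 = 23.95 m³/day.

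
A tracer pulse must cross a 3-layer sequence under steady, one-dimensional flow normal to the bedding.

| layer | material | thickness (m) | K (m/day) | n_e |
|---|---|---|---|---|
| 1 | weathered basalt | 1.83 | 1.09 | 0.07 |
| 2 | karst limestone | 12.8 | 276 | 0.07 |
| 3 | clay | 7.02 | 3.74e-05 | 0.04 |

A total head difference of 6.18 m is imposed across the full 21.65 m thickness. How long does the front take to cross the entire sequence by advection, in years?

With flow normal to the layers, continuity requires the same specific discharge q through every layer.
Σ(b_i/K_i) = 1.83/1.09 + 12.8/276 + 7.02/3.74e-05 = 1.877e+05 d.
q = Δh / Σ(b_i/K_i) = 6.18 / 1.877e+05 = 3.292e-05 m/day.
In each layer the seepage velocity is v_i = q/n_i, so the layer transit time is t_i = b_i·n_i / q:
  layer 1 (weathered basalt): t_1 = 1.83 × 0.07 / 3.292e-05 = 3891 d
  layer 2 (karst limestone): t_2 = 12.8 × 0.07 / 3.292e-05 = 27214 d
  layer 3 (clay): t_3 = 7.02 × 0.04 / 3.292e-05 = 8529 d
Total t = Σ t_i = 39633 days = 108.5 years.

109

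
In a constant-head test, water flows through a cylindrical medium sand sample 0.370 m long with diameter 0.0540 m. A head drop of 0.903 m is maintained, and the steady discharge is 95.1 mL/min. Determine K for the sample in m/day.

24.5

Cross-sectional area A = π·(d/2)² = π × (0.0540/2)² = 0.002290 m².
Convert discharge: 95.1 mL/min = 1.585e-06 m³/s.
Darcy's law rearranged: K = Q·L / (A·Δh) = 1.585e-06 × 0.370 / (0.002290 × 0.903) = 0.0002836 m/s = 24.50 m/day.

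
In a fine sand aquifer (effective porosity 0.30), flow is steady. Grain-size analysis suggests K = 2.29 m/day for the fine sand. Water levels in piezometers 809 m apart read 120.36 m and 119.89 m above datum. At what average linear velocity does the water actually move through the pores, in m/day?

0.00443

Hydraulic gradient i = (120.36 − 119.89) / 809 = 0.47 / 809 = 0.0005810.
Darcy flux q = K · i = 2.290 × 0.0005810 = 0.001330 m/day.
Seepage velocity v = q / n_e = 0.001330 / 0.30 = 0.004435 m/day.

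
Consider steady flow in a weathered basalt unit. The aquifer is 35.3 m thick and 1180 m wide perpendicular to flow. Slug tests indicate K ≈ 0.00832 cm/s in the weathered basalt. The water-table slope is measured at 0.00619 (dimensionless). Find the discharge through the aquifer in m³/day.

Convert K: 0.00832 cm/s × 864 = 7.188 m/day.
Cross-sectional area A = 1180 × 35.3 = 41654 m².
Hydraulic gradient i = 0.00619.
Darcy's law: Q = K · A · i = 7.188 × 41654 × 0.006190 = 1853 m³/day.

1850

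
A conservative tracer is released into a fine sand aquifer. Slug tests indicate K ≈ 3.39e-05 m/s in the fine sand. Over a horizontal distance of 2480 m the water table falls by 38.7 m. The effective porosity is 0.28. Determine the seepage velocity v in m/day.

0.163

Convert K: 3.39e-05 m/s × 86400 = 2.929 m/day.
Hydraulic gradient i = Δh / L = 38.7 / 2480 = 0.01560.
Darcy flux q = K · i = 2.929 × 0.01560 = 0.04571 m/day.
Seepage velocity v = q / n_e = 0.04571 / 0.28 = 0.1632 m/day.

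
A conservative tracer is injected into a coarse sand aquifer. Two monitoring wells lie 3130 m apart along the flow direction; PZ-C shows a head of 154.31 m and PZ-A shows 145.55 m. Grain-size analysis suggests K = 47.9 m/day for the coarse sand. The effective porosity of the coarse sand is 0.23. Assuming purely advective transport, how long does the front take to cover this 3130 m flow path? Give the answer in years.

Hydraulic gradient i = (154.31 − 145.55) / 3130 = 8.76 / 3130 = 0.002799.
Darcy flux q = K · i = 47.90 × 0.002799 = 0.1341 m/day.
Seepage velocity v = q / n_e = 0.1341 / 0.23 = 0.5829 m/day.
Travel time t = L / v = 3130 / 0.5829 = 5370 days = 14.70 years.

14.7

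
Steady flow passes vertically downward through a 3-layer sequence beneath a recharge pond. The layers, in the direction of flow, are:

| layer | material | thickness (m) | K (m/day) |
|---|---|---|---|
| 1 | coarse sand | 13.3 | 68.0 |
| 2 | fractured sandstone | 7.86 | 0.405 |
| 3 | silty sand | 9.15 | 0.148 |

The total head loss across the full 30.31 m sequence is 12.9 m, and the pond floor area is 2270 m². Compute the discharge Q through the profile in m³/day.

Flow is perpendicular to layering, so the layers act in series and the equivalent K is the thickness-weighted harmonic mean.
Total thickness L = 13.3 + 7.86 + 9.15 = 30.31 m.
Σ(b_i/K_i) = 13.3/68.0 + 7.86/0.405 + 9.15/0.148 = 81.43 d.
K_eq = L / Σ(b_i/K_i) = 30.31 / 81.43 = 0.3722 m/day.
Q = K_eq · A · (Δh/L) = 0.3722 × 2270 × (12.9/30.31) = 359.6 m³/day.

360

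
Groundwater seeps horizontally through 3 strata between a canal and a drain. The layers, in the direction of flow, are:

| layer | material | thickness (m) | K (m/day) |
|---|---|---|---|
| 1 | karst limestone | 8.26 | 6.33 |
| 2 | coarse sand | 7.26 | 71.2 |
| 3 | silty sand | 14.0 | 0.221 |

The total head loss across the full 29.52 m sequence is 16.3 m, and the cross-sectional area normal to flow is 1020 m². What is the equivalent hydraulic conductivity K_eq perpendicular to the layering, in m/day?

0.456

Flow is perpendicular to layering, so the layers act in series and the equivalent K is the thickness-weighted harmonic mean.
Total thickness L = 8.26 + 7.26 + 14.0 = 29.52 m.
Σ(b_i/K_i) = 8.26/6.33 + 7.26/71.2 + 14.0/0.221 = 64.76 d.
K_eq = L / Σ(b_i/K_i) = 29.52 / 64.76 = 0.4559 m/day.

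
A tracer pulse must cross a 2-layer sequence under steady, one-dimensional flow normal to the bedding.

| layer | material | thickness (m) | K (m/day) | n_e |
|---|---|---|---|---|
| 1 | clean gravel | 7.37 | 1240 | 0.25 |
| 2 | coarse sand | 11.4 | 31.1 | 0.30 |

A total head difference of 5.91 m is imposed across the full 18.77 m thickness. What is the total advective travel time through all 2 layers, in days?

With flow normal to the layers, continuity requires the same specific discharge q through every layer.
Σ(b_i/K_i) = 7.37/1240 + 11.4/31.1 = 0.3725 d.
q = Δh / Σ(b_i/K_i) = 5.91 / 0.3725 = 15.87 m/day.
In each layer the seepage velocity is v_i = q/n_i, so the layer transit time is t_i = b_i·n_i / q:
  layer 1 (clean gravel): t_1 = 7.37 × 0.25 / 15.87 = 0.1161 d
  layer 2 (coarse sand): t_2 = 11.4 × 0.30 / 15.87 = 0.2156 d
Total t = Σ t_i = 0.3317 days.

0.332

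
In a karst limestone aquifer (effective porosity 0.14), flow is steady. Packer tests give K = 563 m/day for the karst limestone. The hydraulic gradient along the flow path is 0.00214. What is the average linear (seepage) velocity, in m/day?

Hydraulic gradient i = 0.00214.
Darcy flux q = K · i = 563.0 × 0.002140 = 1.205 m/day.
Seepage velocity v = q / n_e = 1.205 / 0.14 = 8.606 m/day.

8.61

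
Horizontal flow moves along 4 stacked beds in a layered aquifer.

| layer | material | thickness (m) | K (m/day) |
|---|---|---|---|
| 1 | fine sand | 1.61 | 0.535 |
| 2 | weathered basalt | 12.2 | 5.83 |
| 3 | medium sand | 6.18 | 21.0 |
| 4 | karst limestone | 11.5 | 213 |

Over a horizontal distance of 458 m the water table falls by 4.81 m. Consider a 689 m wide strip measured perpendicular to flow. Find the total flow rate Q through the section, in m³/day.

Flow is parallel to layering, so each bed carries its own Darcy discharge and the transmissivities add.
Σ(K_i·b_i) = 0.535×1.61 + 5.83×12.2 + 21.0×6.18 + 213×11.5 = 2651 m²/day.
Hydraulic gradient i = Δh / L = 4.81 / 458 = 0.01050.
Q = Σ(K_i·b_i) · W · i = 2651 × 689 × 0.01050 = 19185 m³/day.

19200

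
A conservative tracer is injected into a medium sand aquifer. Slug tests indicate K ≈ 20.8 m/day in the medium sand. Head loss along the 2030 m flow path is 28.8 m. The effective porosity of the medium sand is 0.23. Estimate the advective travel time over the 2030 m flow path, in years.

Hydraulic gradient i = Δh / L = 28.8 / 2030 = 0.01419.
Darcy flux q = K · i = 20.80 × 0.01419 = 0.2951 m/day.
Seepage velocity v = q / n_e = 0.2951 / 0.23 = 1.283 m/day.
Travel time t = L / v = 2030 / 1.283 = 1582 days = 4.332 years.

4.33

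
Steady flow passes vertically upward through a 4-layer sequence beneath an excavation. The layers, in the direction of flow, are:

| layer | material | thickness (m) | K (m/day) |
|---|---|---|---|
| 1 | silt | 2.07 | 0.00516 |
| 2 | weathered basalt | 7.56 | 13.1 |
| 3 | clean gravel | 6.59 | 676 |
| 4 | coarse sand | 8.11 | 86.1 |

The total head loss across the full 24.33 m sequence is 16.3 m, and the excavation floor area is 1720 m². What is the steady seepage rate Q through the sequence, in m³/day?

Flow is perpendicular to layering, so the layers act in series and the equivalent K is the thickness-weighted harmonic mean.
Total thickness L = 2.07 + 7.56 + 6.59 + 8.11 = 24.33 m.
Σ(b_i/K_i) = 2.07/0.00516 + 7.56/13.1 + 6.59/676 + 8.11/86.1 = 401.8 d.
K_eq = L / Σ(b_i/K_i) = 24.33 / 401.8 = 0.06055 m/day.
Q = K_eq · A · (Δh/L) = 0.06055 × 1720 × (16.3/24.33) = 69.77 m³/day.

69.8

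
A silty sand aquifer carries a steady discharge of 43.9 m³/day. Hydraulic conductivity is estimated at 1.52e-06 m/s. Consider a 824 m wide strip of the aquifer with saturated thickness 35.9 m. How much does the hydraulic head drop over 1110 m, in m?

Convert K: 1.52e-06 m/s × 86400 = 0.1313 m/day.
Cross-sectional area A = 824 × 35.9 = 29582 m².
From Q = K·A·i, i = Q / (K·A) = 43.9 / (0.1313 × 29582) = 0.01130.
Head loss Δh = i · L = 0.01130 × 1110 = 12.54 m.

12.5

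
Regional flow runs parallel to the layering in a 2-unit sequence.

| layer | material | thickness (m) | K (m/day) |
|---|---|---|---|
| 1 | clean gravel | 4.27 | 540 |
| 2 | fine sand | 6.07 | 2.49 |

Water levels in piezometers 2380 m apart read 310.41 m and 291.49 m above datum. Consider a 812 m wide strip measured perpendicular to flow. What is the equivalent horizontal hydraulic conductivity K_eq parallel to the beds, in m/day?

224

Flow is parallel to layering, so each bed carries its own Darcy discharge and the transmissivities add.
Σ(K_i·b_i) = 540×4.27 + 2.49×6.07 = 2321 m²/day.
Total thickness b = 10.34 m, so K_eq = Σ(K_i·b_i)/b = 224.5 m/day.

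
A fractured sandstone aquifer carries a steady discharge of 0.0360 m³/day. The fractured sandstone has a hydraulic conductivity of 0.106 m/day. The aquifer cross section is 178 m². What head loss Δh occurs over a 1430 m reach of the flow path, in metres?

2.73

From Q = K·A·i, i = Q / (K·A) = 0.0360 / (0.1060 × 178.0) = 0.001908.
Head loss Δh = i · L = 0.001908 × 1430 = 2.728 m.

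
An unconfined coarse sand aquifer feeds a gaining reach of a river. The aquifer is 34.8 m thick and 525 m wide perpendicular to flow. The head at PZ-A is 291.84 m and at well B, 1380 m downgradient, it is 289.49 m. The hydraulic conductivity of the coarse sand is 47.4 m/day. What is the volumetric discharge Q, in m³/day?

1470

Cross-sectional area A = 525 × 34.8 = 18270 m².
Hydraulic gradient i = (291.84 − 289.49) / 1380 = 2.35 / 1380 = 0.001703.
Darcy's law: Q = K · A · i = 47.40 × 18270 × 0.001703 = 1475 m³/day.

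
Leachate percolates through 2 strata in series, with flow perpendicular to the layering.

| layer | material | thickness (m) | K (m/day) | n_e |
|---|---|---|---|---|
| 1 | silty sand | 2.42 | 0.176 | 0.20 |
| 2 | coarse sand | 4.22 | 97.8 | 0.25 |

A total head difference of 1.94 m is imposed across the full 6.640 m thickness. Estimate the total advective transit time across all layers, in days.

10.9

With flow normal to the layers, continuity requires the same specific discharge q through every layer.
Σ(b_i/K_i) = 2.42/0.176 + 4.22/97.8 = 13.79 d.
q = Δh / Σ(b_i/K_i) = 1.94 / 13.79 = 0.1406 m/day.
In each layer the seepage velocity is v_i = q/n_i, so the layer transit time is t_i = b_i·n_i / q:
  layer 1 (silty sand): t_1 = 2.42 × 0.20 / 0.1406 = 3.441 d
  layer 2 (coarse sand): t_2 = 4.22 × 0.25 / 0.1406 = 7.501 d
Total t = Σ t_i = 10.94 days.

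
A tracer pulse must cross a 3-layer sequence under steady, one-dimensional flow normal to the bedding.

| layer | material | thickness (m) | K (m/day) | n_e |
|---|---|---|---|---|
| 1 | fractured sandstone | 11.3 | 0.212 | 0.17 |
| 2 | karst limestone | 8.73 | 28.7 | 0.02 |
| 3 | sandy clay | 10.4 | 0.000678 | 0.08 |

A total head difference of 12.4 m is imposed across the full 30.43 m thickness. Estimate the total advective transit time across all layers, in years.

9.95

With flow normal to the layers, continuity requires the same specific discharge q through every layer.
Σ(b_i/K_i) = 11.3/0.212 + 8.73/28.7 + 10.4/0.000678 = 15393 d.
q = Δh / Σ(b_i/K_i) = 12.4 / 15393 = 0.0008056 m/day.
In each layer the seepage velocity is v_i = q/n_i, so the layer transit time is t_i = b_i·n_i / q:
  layer 1 (fractured sandstone): t_1 = 11.3 × 0.17 / 0.0008056 = 2385 d
  layer 2 (karst limestone): t_2 = 8.73 × 0.02 / 0.0008056 = 216.7 d
  layer 3 (sandy clay): t_3 = 10.4 × 0.08 / 0.0008056 = 1033 d
Total t = Σ t_i = 3634 days = 9.950 years.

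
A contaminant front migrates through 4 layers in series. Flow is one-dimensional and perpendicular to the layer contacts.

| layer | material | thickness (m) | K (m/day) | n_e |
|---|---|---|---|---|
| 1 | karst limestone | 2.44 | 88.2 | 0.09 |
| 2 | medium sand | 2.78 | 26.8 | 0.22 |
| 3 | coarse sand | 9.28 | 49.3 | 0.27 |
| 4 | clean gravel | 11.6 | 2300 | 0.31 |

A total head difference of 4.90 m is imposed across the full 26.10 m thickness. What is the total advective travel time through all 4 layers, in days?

With flow normal to the layers, continuity requires the same specific discharge q through every layer.
Σ(b_i/K_i) = 2.44/88.2 + 2.78/26.8 + 9.28/49.3 + 11.6/2300 = 0.3247 d.
q = Δh / Σ(b_i/K_i) = 4.90 / 0.3247 = 15.09 m/day.
In each layer the seepage velocity is v_i = q/n_i, so the layer transit time is t_i = b_i·n_i / q:
  layer 1 (karst limestone): t_1 = 2.44 × 0.09 / 15.09 = 0.01455 d
  layer 2 (medium sand): t_2 = 2.78 × 0.22 / 15.09 = 0.04052 d
  layer 3 (coarse sand): t_3 = 9.28 × 0.27 / 15.09 = 0.1660 d
  layer 4 (clean gravel): t_4 = 11.6 × 0.31 / 15.09 = 0.2383 d
Total t = Σ t_i = 0.4594 days.

0.459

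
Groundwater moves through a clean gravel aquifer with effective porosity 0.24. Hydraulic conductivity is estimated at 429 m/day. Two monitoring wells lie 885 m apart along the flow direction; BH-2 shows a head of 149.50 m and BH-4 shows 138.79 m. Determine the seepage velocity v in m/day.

Hydraulic gradient i = (149.50 − 138.79) / 885 = 10.71 / 885 = 0.01210.
Darcy flux q = K · i = 429.0 × 0.01210 = 5.192 m/day.
Seepage velocity v = q / n_e = 5.192 / 0.24 = 21.63 m/day.

21.6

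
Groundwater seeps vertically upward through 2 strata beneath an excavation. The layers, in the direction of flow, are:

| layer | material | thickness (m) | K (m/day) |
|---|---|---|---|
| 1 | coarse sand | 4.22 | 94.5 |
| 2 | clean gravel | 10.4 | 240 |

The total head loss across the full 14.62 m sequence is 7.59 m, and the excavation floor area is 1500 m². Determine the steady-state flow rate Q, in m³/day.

Flow is perpendicular to layering, so the layers act in series and the equivalent K is the thickness-weighted harmonic mean.
Total thickness L = 4.22 + 10.4 = 14.62 m.
Σ(b_i/K_i) = 4.22/94.5 + 10.4/240 = 0.08799 d.
K_eq = L / Σ(b_i/K_i) = 14.62 / 0.08799 = 166.2 m/day.
Q = K_eq · A · (Δh/L) = 166.2 × 1500 × (7.59/14.62) = 1.294e+05 m³/day.

129000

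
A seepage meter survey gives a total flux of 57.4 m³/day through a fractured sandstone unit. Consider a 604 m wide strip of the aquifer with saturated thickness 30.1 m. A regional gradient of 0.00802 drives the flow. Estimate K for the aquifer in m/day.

Cross-sectional area A = 604 × 30.1 = 18180 m².
Hydraulic gradient i = 0.00802.
From Q = K·A·i, K = Q / (A·i) = 57.4 / (18180 × 0.008020) = 0.3937 m/day.

0.394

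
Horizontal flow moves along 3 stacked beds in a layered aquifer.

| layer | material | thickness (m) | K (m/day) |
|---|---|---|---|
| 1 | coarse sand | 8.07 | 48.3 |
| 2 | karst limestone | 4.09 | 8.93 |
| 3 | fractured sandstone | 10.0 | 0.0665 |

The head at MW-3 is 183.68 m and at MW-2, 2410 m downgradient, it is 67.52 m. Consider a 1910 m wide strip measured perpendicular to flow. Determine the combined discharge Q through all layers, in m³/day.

Flow is parallel to layering, so each bed carries its own Darcy discharge and the transmissivities add.
Σ(K_i·b_i) = 48.3×8.07 + 8.93×4.09 + 0.0665×10.0 = 427.0 m²/day.
Hydraulic gradient i = (183.68 − 67.52) / 2410 = 116.16 / 2410 = 0.04820.
Q = Σ(K_i·b_i) · W · i = 427.0 × 1910 × 0.04820 = 39307 m³/day.

39300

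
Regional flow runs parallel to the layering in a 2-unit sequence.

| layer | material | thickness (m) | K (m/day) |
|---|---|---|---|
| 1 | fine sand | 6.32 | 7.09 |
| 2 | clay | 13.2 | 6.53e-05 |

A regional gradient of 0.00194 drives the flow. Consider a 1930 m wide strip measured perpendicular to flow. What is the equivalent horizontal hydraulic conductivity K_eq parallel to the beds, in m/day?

2.30

Flow is parallel to layering, so each bed carries its own Darcy discharge and the transmissivities add.
Σ(K_i·b_i) = 7.09×6.32 + 6.53e-05×13.2 = 44.81 m²/day.
Total thickness b = 19.52 m, so K_eq = Σ(K_i·b_i)/b = 2.296 m/day.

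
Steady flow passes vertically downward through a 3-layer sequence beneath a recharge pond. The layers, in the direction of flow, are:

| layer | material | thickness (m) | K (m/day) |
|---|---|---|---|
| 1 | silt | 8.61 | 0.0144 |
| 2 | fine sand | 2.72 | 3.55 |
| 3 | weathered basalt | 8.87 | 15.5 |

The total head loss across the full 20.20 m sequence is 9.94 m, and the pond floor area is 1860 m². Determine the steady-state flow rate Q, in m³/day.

30.9

Flow is perpendicular to layering, so the layers act in series and the equivalent K is the thickness-weighted harmonic mean.
Total thickness L = 8.61 + 2.72 + 8.87 = 20.20 m.
Σ(b_i/K_i) = 8.61/0.0144 + 2.72/3.55 + 8.87/15.5 = 599.3 d.
K_eq = L / Σ(b_i/K_i) = 20.20 / 599.3 = 0.03371 m/day.
Q = K_eq · A · (Δh/L) = 0.03371 × 1860 × (9.94/20.20) = 30.85 m³/day.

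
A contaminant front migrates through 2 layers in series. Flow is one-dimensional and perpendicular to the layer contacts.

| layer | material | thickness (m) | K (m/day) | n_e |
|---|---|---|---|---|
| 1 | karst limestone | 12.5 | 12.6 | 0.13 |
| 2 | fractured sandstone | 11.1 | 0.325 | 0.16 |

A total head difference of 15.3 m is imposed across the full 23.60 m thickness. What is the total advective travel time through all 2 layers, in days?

7.81

With flow normal to the layers, continuity requires the same specific discharge q through every layer.
Σ(b_i/K_i) = 12.5/12.6 + 11.1/0.325 = 35.15 d.
q = Δh / Σ(b_i/K_i) = 15.3 / 35.15 = 0.4353 m/day.
In each layer the seepage velocity is v_i = q/n_i, so the layer transit time is t_i = b_i·n_i / q:
  layer 1 (karst limestone): t_1 = 12.5 × 0.13 / 0.4353 = 3.733 d
  layer 2 (fractured sandstone): t_2 = 11.1 × 0.16 / 0.4353 = 4.080 d
Total t = Σ t_i = 7.812 days.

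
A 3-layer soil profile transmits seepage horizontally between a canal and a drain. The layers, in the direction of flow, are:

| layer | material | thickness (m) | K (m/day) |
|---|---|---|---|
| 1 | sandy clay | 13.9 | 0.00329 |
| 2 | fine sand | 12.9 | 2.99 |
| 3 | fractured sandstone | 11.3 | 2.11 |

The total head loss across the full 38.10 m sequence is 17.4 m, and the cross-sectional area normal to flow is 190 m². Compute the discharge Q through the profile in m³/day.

Flow is perpendicular to layering, so the layers act in series and the equivalent K is the thickness-weighted harmonic mean.
Total thickness L = 13.9 + 12.9 + 11.3 = 38.10 m.
Σ(b_i/K_i) = 13.9/0.00329 + 12.9/2.99 + 11.3/2.11 = 4235 d.
K_eq = L / Σ(b_i/K_i) = 38.10 / 4235 = 0.008997 m/day.
Q = K_eq · A · (Δh/L) = 0.008997 × 190 × (17.4/38.10) = 0.7807 m³/day.

0.781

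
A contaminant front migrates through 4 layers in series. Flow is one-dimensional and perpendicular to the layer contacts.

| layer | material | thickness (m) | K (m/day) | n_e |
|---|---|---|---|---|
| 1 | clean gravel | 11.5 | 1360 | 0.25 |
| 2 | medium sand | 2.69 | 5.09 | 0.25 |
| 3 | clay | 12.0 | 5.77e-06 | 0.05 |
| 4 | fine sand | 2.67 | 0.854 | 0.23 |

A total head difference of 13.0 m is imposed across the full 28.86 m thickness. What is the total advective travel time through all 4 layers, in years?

With flow normal to the layers, continuity requires the same specific discharge q through every layer.
Σ(b_i/K_i) = 11.5/1360 + 2.69/5.09 + 12.0/5.77e-06 + 2.67/0.854 = 2.080e+06 d.
q = Δh / Σ(b_i/K_i) = 13.0 / 2.080e+06 = 6.251e-06 m/day.
In each layer the seepage velocity is v_i = q/n_i, so the layer transit time is t_i = b_i·n_i / q:
  layer 1 (clean gravel): t_1 = 11.5 × 0.25 / 6.251e-06 = 4.599e+05 d
  layer 2 (medium sand): t_2 = 2.69 × 0.25 / 6.251e-06 = 1.076e+05 d
  layer 3 (clay): t_3 = 12.0 × 0.05 / 6.251e-06 = 95987 d
  layer 4 (fine sand): t_4 = 2.67 × 0.23 / 6.251e-06 = 98243 d
Total t = Σ t_i = 7.618e+05 days = 2086 years.

2090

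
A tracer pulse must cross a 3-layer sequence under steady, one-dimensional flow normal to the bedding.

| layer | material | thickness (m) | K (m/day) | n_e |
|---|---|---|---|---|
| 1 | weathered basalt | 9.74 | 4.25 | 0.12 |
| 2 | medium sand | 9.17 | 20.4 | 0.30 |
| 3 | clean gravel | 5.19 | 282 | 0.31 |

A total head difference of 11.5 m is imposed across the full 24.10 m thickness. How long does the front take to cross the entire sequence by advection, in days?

1.33

With flow normal to the layers, continuity requires the same specific discharge q through every layer.
Σ(b_i/K_i) = 9.74/4.25 + 9.17/20.4 + 5.19/282 = 2.760 d.
q = Δh / Σ(b_i/K_i) = 11.5 / 2.760 = 4.167 m/day.
In each layer the seepage velocity is v_i = q/n_i, so the layer transit time is t_i = b_i·n_i / q:
  layer 1 (weathered basalt): t_1 = 9.74 × 0.12 / 4.167 = 0.2805 d
  layer 2 (medium sand): t_2 = 9.17 × 0.30 / 4.167 = 0.6602 d
  layer 3 (clean gravel): t_3 = 5.19 × 0.31 / 4.167 = 0.3861 d
Total t = Σ t_i = 1.327 days.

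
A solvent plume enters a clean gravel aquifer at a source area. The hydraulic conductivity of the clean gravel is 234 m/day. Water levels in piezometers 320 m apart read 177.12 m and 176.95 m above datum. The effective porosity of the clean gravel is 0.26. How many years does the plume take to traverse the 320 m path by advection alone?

1.83

Hydraulic gradient i = (177.12 − 176.95) / 320 = 0.17 / 320 = 0.0005313.
Darcy flux q = K · i = 234.0 × 0.0005313 = 0.1243 m/day.
Seepage velocity v = q / n_e = 0.1243 / 0.26 = 0.4781 m/day.
Travel time t = L / v = 320 / 0.4781 = 669.3 days = 1.832 years.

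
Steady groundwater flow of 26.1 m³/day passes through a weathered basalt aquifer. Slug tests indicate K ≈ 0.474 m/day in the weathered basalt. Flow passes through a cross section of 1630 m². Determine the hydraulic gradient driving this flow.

0.0338

From Q = K·A·i, i = Q / (K·A) = 26.1 / (0.4740 × 1630) = 0.03378.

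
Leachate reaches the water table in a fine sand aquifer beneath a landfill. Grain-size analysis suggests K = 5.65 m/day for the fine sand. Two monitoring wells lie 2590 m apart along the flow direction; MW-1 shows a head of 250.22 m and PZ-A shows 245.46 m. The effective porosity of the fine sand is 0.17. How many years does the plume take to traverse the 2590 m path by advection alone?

116

Hydraulic gradient i = (250.22 − 245.46) / 2590 = 4.76 / 2590 = 0.001838.
Darcy flux q = K · i = 5.650 × 0.001838 = 0.01038 m/day.
Seepage velocity v = q / n_e = 0.01038 / 0.17 = 0.06108 m/day.
Travel time t = L / v = 2590 / 0.06108 = 42403 days = 116.1 years.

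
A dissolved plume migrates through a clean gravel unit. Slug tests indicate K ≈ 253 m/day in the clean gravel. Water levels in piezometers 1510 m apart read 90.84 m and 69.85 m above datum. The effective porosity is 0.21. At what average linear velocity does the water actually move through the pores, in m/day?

Hydraulic gradient i = (90.84 − 69.85) / 1510 = 20.99 / 1510 = 0.01390.
Darcy flux q = K · i = 253.0 × 0.01390 = 3.517 m/day.
Seepage velocity v = q / n_e = 3.517 / 0.21 = 16.75 m/day.

16.7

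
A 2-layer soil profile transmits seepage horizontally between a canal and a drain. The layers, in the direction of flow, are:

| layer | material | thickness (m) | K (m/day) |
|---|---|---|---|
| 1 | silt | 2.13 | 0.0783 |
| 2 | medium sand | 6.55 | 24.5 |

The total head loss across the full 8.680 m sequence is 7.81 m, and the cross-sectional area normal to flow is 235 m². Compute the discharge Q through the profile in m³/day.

66.8

Flow is perpendicular to layering, so the layers act in series and the equivalent K is the thickness-weighted harmonic mean.
Total thickness L = 2.13 + 6.55 = 8.680 m.
Σ(b_i/K_i) = 2.13/0.0783 + 6.55/24.5 = 27.47 d.
K_eq = L / Σ(b_i/K_i) = 8.680 / 27.47 = 0.3160 m/day.
Q = K_eq · A · (Δh/L) = 0.3160 × 235 × (7.81/8.680) = 66.81 m³/day.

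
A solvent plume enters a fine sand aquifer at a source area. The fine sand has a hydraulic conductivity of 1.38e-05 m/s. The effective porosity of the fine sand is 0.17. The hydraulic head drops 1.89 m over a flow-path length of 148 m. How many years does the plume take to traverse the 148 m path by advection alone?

Convert K: 1.38e-05 m/s × 86400 = 1.192 m/day.
Hydraulic gradient i = Δh / L = 1.89 / 148 = 0.01277.
Darcy flux q = K · i = 1.192 × 0.01277 = 0.01523 m/day.
Seepage velocity v = q / n_e = 0.01523 / 0.17 = 0.08957 m/day.
Travel time t = L / v = 148 / 0.08957 = 1652 days = 4.524 years.

4.52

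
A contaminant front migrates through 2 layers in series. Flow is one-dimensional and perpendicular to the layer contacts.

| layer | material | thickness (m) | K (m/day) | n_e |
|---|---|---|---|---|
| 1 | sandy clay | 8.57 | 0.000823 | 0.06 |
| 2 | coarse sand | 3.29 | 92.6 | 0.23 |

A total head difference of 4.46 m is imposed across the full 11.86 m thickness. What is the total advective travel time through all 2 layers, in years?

With flow normal to the layers, continuity requires the same specific discharge q through every layer.
Σ(b_i/K_i) = 8.57/0.000823 + 3.29/92.6 = 10413 d.
q = Δh / Σ(b_i/K_i) = 4.46 / 10413 = 0.0004283 m/day.
In each layer the seepage velocity is v_i = q/n_i, so the layer transit time is t_i = b_i·n_i / q:
  layer 1 (sandy clay): t_1 = 8.57 × 0.06 / 0.0004283 = 1201 d
  layer 2 (coarse sand): t_2 = 3.29 × 0.23 / 0.0004283 = 1767 d
Total t = Σ t_i = 2967 days = 8.124 years.

8.12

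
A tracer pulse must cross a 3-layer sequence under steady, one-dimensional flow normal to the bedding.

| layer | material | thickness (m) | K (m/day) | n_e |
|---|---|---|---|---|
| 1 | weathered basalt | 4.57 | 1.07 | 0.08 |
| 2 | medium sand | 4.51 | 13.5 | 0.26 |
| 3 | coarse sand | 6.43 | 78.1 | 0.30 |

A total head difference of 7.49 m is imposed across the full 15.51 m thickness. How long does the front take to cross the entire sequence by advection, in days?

With flow normal to the layers, continuity requires the same specific discharge q through every layer.
Σ(b_i/K_i) = 4.57/1.07 + 4.51/13.5 + 6.43/78.1 = 4.687 d.
q = Δh / Σ(b_i/K_i) = 7.49 / 4.687 = 1.598 m/day.
In each layer the seepage velocity is v_i = q/n_i, so the layer transit time is t_i = b_i·n_i / q:
  layer 1 (weathered basalt): t_1 = 4.57 × 0.08 / 1.598 = 0.2288 d
  layer 2 (medium sand): t_2 = 4.51 × 0.26 / 1.598 = 0.7338 d
  layer 3 (coarse sand): t_3 = 6.43 × 0.30 / 1.598 = 1.207 d
Total t = Σ t_i = 2.170 days.

2.17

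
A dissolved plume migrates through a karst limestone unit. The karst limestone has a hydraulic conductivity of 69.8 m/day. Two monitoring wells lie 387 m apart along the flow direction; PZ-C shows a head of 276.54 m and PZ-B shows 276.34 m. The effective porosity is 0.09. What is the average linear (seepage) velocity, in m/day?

Hydraulic gradient i = (276.54 − 276.34) / 387 = 0.2 / 387 = 0.0005168.
Darcy flux q = K · i = 69.80 × 0.0005168 = 0.03607 m/day.
Seepage velocity v = q / n_e = 0.03607 / 0.09 = 0.4008 m/day.

0.401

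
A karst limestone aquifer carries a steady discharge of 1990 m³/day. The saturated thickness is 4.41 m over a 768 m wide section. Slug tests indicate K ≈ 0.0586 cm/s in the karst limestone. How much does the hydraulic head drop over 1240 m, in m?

14.4

Convert K: 0.0586 cm/s × 864 = 50.63 m/day.
Cross-sectional area A = 768 × 4.41 = 3387 m².
From Q = K·A·i, i = Q / (K·A) = 1990 / (50.63 × 3387) = 0.01160.
Head loss Δh = i · L = 0.01160 × 1240 = 14.39 m.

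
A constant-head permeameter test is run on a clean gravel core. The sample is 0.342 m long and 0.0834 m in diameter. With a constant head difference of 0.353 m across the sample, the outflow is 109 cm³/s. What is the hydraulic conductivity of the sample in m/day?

Cross-sectional area A = π·(d/2)² = π × (0.0834/2)² = 0.005463 m².
Convert discharge: 109 cm³/s = 0.0001090 m³/s.
Darcy's law rearranged: K = Q·L / (A·Δh) = 0.0001090 × 0.342 / (0.005463 × 0.353) = 0.01933 m/s = 1670 m/day.

1670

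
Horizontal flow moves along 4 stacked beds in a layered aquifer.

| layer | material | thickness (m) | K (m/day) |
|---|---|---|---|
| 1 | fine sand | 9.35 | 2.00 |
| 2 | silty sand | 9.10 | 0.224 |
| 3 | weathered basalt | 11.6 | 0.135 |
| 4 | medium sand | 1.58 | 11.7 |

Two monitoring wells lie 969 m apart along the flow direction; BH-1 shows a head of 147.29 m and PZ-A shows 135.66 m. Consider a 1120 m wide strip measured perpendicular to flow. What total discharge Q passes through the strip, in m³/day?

Flow is parallel to layering, so each bed carries its own Darcy discharge and the transmissivities add.
Σ(K_i·b_i) = 2.00×9.35 + 0.224×9.10 + 0.135×11.6 + 11.7×1.58 = 40.79 m²/day.
Hydraulic gradient i = (147.29 − 135.66) / 969 = 11.63 / 969 = 0.01200.
Q = Σ(K_i·b_i) · W · i = 40.79 × 1120 × 0.01200 = 548.3 m³/day.

548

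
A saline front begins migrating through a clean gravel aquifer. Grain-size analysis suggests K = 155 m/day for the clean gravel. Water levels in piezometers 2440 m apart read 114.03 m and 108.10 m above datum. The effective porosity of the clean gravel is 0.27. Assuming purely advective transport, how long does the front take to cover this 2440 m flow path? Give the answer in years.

Hydraulic gradient i = (114.03 − 108.10) / 2440 = 5.93 / 2440 = 0.002430.
Darcy flux q = K · i = 155.0 × 0.002430 = 0.3767 m/day.
Seepage velocity v = q / n_e = 0.3767 / 0.27 = 1.395 m/day.
Travel time t = L / v = 2440 / 1.395 = 1749 days = 4.788 years.

4.79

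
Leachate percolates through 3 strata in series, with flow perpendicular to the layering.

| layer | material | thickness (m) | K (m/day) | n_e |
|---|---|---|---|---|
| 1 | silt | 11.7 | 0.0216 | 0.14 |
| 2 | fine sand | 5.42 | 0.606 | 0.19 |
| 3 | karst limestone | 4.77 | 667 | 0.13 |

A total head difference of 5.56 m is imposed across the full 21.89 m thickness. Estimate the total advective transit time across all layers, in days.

With flow normal to the layers, continuity requires the same specific discharge q through every layer.
Σ(b_i/K_i) = 11.7/0.0216 + 5.42/0.606 + 4.77/667 = 550.6 d.
q = Δh / Σ(b_i/K_i) = 5.56 / 550.6 = 0.01010 m/day.
In each layer the seepage velocity is v_i = q/n_i, so the layer transit time is t_i = b_i·n_i / q:
  layer 1 (silt): t_1 = 11.7 × 0.14 / 0.01010 = 162.2 d
  layer 2 (fine sand): t_2 = 5.42 × 0.19 / 0.01010 = 102.0 d
  layer 3 (karst limestone): t_3 = 4.77 × 0.13 / 0.01010 = 61.41 d
Total t = Σ t_i = 325.6 days.

326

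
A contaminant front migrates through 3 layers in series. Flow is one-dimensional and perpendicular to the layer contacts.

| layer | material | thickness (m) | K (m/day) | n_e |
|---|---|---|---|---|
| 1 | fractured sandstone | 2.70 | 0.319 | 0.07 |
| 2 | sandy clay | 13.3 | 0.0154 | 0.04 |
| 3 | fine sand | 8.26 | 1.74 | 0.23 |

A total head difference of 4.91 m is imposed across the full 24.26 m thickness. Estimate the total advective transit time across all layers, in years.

1.28

With flow normal to the layers, continuity requires the same specific discharge q through every layer.
Σ(b_i/K_i) = 2.70/0.319 + 13.3/0.0154 + 8.26/1.74 = 876.8 d.
q = Δh / Σ(b_i/K_i) = 4.91 / 876.8 = 0.005600 m/day.
In each layer the seepage velocity is v_i = q/n_i, so the layer transit time is t_i = b_i·n_i / q:
  layer 1 (fractured sandstone): t_1 = 2.70 × 0.07 / 0.005600 = 33.75 d
  layer 2 (sandy clay): t_2 = 13.3 × 0.04 / 0.005600 = 95.01 d
  layer 3 (fine sand): t_3 = 8.26 × 0.23 / 0.005600 = 339.3 d
Total t = Σ t_i = 468.0 days = 1.281 years.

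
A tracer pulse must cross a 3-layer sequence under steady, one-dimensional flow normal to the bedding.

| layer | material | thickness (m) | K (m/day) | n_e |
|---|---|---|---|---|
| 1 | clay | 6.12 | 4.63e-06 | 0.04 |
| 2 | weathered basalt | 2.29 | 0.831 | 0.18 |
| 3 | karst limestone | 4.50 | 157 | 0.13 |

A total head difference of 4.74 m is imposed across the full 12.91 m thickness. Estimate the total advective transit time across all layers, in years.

948

With flow normal to the layers, continuity requires the same specific discharge q through every layer.
Σ(b_i/K_i) = 6.12/4.63e-06 + 2.29/0.831 + 4.50/157 = 1.322e+06 d.
q = Δh / Σ(b_i/K_i) = 4.74 / 1.322e+06 = 3.586e-06 m/day.
In each layer the seepage velocity is v_i = q/n_i, so the layer transit time is t_i = b_i·n_i / q:
  layer 1 (clay): t_1 = 6.12 × 0.04 / 3.586e-06 = 68266 d
  layer 2 (weathered basalt): t_2 = 2.29 × 0.18 / 3.586e-06 = 1.149e+05 d
  layer 3 (karst limestone): t_3 = 4.50 × 0.13 / 3.586e-06 = 1.631e+05 d
Total t = Σ t_i = 3.463e+05 days = 948.3 years.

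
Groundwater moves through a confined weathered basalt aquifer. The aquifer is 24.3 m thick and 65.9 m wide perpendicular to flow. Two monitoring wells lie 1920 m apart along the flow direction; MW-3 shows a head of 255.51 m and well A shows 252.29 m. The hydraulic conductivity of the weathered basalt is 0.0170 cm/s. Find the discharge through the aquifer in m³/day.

Convert K: 0.0170 cm/s × 864 = 14.69 m/day.
Cross-sectional area A = 65.9 × 24.3 = 1601 m².
Hydraulic gradient i = (255.51 − 252.29) / 1920 = 3.22 / 1920 = 0.001677.
Darcy's law: Q = K · A · i = 14.69 × 1601 × 0.001677 = 39.45 m³/day.

39.4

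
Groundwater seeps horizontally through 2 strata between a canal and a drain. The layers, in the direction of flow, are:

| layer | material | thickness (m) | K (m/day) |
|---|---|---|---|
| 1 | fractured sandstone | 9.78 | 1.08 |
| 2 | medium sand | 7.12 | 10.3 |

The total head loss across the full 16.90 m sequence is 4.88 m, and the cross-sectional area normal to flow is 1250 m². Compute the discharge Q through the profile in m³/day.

626

Flow is perpendicular to layering, so the layers act in series and the equivalent K is the thickness-weighted harmonic mean.
Total thickness L = 9.78 + 7.12 = 16.90 m.
Σ(b_i/K_i) = 9.78/1.08 + 7.12/10.3 = 9.747 d.
K_eq = L / Σ(b_i/K_i) = 16.90 / 9.747 = 1.734 m/day.
Q = K_eq · A · (Δh/L) = 1.734 × 1250 × (4.88/16.90) = 625.8 m³/day.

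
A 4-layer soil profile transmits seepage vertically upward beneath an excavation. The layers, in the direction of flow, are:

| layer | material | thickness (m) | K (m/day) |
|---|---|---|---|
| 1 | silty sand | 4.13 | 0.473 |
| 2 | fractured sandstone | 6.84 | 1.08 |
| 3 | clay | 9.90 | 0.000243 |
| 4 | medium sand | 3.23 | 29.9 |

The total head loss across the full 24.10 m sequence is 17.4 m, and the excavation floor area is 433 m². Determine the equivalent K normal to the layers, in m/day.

0.000591

Flow is perpendicular to layering, so the layers act in series and the equivalent K is the thickness-weighted harmonic mean.
Total thickness L = 4.13 + 6.84 + 9.90 + 3.23 = 24.10 m.
Σ(b_i/K_i) = 4.13/0.473 + 6.84/1.08 + 9.90/0.000243 + 3.23/29.9 = 40756 d.
K_eq = L / Σ(b_i/K_i) = 24.10 / 40756 = 0.0005913 m/day.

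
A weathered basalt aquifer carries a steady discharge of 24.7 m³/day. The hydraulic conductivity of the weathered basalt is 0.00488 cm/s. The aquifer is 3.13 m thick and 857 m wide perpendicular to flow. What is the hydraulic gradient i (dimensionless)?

0.00218

Convert K: 0.00488 cm/s × 864 = 4.216 m/day.
Cross-sectional area A = 857 × 3.13 = 2682 m².
From Q = K·A·i, i = Q / (K·A) = 24.7 / (4.216 × 2682) = 0.002184.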